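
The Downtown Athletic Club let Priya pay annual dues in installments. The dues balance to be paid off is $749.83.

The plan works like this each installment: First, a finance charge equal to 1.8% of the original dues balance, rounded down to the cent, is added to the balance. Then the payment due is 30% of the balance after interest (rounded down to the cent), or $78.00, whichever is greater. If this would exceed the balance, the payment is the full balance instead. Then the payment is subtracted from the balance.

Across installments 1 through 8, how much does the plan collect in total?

$857.75

# | Opening | Interest | Payment | End bal
1 | $749.83 | $13.49 | $228.99 | $534.33
2 | $534.33 | $13.49 | $164.34 | $383.48
3 | $383.48 | $13.49 | $119.09 | $277.88
4 | $277.88 | $13.49 | $87.41 | $203.96
5 | $203.96 | $13.49 | $78.00 | $139.45
6 | $139.45 | $13.49 | $78.00 | $74.94
7 | $74.94 | $13.49 | $78.00 | $10.43
8 | $10.43 | $13.49 | $23.92 | $0.00
Total paid: $857.75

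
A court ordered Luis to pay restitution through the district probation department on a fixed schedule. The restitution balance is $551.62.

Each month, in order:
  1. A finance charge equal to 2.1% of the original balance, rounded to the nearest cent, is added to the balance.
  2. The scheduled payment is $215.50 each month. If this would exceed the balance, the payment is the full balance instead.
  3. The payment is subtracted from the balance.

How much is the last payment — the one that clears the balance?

$155.36

# | Opening | Interest | Payment | End bal
1 | $551.62 | $11.58 | $215.50 | $347.70
2 | $347.70 | $11.58 | $215.50 | $143.78
3 | $143.78 | $11.58 | $155.36 | $0.00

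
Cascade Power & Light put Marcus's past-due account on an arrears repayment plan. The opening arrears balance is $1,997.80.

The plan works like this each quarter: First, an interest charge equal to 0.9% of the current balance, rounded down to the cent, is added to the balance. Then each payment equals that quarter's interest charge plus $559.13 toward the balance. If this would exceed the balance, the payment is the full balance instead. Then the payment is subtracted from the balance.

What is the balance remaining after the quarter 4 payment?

Quarter 1: opening $1,997.80; interest $17.98 → $2,015.78; payment $577.11; balance $1,438.67
Quarter 2: opening $1,438.67; interest $12.94 → $1,451.61; payment $572.07; balance $879.54
Quarter 3: opening $879.54; interest $7.91 → $887.45; payment $567.04; balance $320.41
Quarter 4: opening $320.41; interest $2.88 → $323.29; payment $323.29; balance $0.00

$0.00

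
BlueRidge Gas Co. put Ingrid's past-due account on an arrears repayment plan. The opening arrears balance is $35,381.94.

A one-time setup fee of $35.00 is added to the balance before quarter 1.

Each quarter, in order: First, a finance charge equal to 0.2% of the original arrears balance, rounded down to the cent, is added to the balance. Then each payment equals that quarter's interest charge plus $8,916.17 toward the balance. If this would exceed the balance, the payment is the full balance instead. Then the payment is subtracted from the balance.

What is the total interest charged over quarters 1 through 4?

$283.04

Quarter 1: opening $35,416.94; interest $70.76 → $35,487.70; payment $8,986.93; balance $26,500.77
Quarter 2: opening $26,500.77; interest $70.76 → $26,571.53; payment $8,986.93; balance $17,584.60
Quarter 3: opening $17,584.60; interest $70.76 → $17,655.36; payment $8,986.93; balance $8,668.43
Quarter 4: opening $8,668.43; interest $70.76 → $8,739.19; payment $8,739.19; balance $0.00
Total interest: $70.76 + $70.76 + $70.76 + $70.76 = $283.04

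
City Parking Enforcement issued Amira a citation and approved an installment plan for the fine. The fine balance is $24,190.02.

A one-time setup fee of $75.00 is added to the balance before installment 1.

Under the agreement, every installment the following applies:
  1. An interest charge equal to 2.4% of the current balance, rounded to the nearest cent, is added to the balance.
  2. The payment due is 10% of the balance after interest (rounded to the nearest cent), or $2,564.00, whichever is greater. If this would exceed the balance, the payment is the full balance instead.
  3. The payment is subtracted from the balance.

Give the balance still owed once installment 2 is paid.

Installment 1: $24,265.02 +$582.36 interest = $24,847.38; pay $2,564.00 → $22,283.38
Installment 2: $22,283.38 +$534.80 interest = $22,818.18; pay $2,564.00 → $20,254.18

$20,254.18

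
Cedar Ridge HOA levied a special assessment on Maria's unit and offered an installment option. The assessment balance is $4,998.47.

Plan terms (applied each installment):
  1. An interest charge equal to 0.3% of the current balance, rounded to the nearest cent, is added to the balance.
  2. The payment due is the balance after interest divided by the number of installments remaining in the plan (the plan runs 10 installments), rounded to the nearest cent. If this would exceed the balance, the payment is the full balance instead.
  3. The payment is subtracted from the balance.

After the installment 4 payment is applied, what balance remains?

$3,035.24

Installment 1: $4,998.47 +$15.00 interest = $5,013.47; pay $501.35 → $4,512.12
Installment 2: $4,512.12 +$13.54 interest = $4,525.66; pay $502.85 → $4,022.81
Installment 3: $4,022.81 +$12.07 interest = $4,034.88; pay $504.36 → $3,530.52
Installment 4: $3,530.52 +$10.59 interest = $3,541.11; pay $505.87 → $3,035.24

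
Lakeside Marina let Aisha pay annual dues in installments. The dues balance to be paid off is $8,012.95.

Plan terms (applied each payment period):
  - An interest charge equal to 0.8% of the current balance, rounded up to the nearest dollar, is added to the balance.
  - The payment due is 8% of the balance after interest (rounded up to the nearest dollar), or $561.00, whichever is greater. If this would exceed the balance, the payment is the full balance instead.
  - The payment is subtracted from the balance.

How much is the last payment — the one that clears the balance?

$557.95

Payment period 1: opening $8,012.95; interest $65.00 → $8,077.95; payment $647.00; balance $7,430.95
Payment period 2: opening $7,430.95; interest $60.00 → $7,490.95; payment $600.00; balance $6,890.95
Payment period 3: opening $6,890.95; interest $56.00 → $6,946.95; payment $561.00; balance $6,385.95
Payment period 4: opening $6,385.95; interest $52.00 → $6,437.95; payment $561.00; balance $5,876.95
Payment period 5: opening $5,876.95; interest $48.00 → $5,924.95; payment $561.00; balance $5,363.95
Payment period 6: opening $5,363.95; interest $43.00 → $5,406.95; payment $561.00; balance $4,845.95
Payment period 7: opening $4,845.95; interest $39.00 → $4,884.95; payment $561.00; balance $4,323.95
Payment period 8: opening $4,323.95; interest $35.00 → $4,358.95; payment $561.00; balance $3,797.95
Payment period 9: opening $3,797.95; interest $31.00 → $3,828.95; payment $561.00; balance $3,267.95
Payment period 10: opening $3,267.95; interest $27.00 → $3,294.95; payment $561.00; balance $2,733.95
Payment period 11: opening $2,733.95; interest $22.00 → $2,755.95; payment $561.00; balance $2,194.95
Payment period 12: opening $2,194.95; interest $18.00 → $2,212.95; payment $561.00; balance $1,651.95
Payment period 13: opening $1,651.95; interest $14.00 → $1,665.95; payment $561.00; balance $1,104.95
Payment period 14: opening $1,104.95; interest $9.00 → $1,113.95; payment $561.00; balance $552.95
Payment period 15: opening $552.95; interest $5.00 → $557.95; payment $557.95; balance $0.00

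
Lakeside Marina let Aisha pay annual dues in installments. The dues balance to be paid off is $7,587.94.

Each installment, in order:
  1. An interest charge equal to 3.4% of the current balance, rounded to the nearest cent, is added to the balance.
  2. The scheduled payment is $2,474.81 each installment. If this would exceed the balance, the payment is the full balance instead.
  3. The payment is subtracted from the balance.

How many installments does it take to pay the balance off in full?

4

Installment 1: opening $7,587.94; interest $257.99 → $7,845.93; payment $2,474.81; balance $5,371.12
Installment 2: opening $5,371.12; interest $182.62 → $5,553.74; payment $2,474.81; balance $3,078.93
Installment 3: opening $3,078.93; interest $104.68 → $3,183.61; payment $2,474.81; balance $708.80
Installment 4: opening $708.80; interest $24.10 → $732.90; payment $732.90; balance $0.00
Balance reaches $0.00 in installment 4.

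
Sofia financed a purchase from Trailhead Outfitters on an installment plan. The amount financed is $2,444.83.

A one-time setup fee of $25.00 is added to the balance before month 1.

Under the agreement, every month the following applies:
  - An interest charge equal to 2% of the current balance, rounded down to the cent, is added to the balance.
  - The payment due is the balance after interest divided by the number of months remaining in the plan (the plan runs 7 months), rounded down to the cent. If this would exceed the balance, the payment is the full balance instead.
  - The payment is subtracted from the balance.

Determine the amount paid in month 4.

Month 1: $2,469.83 +$49.39 interest = $2,519.22; pay $359.88 → $2,159.34
Month 2: $2,159.34 +$43.18 interest = $2,202.52; pay $367.08 → $1,835.44
Month 3: $1,835.44 +$36.70 interest = $1,872.14; pay $374.42 → $1,497.72
Month 4: $1,497.72 +$29.95 interest = $1,527.67; pay $381.91 → $1,145.76

$381.91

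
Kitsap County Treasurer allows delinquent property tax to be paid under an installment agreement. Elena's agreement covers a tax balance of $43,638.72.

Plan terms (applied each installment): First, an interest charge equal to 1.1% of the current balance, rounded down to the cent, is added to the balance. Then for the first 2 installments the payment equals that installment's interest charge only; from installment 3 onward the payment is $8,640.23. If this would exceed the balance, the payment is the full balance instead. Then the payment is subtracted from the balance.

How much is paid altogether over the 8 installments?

$46,112.54

# | Opening | Interest | Payment | End bal
1 | $43,638.72 | $480.02 | $480.02 | $43,638.72
2 | $43,638.72 | $480.02 | $480.02 | $43,638.72
3 | $43,638.72 | $480.02 | $8,640.23 | $35,478.51
4 | $35,478.51 | $390.26 | $8,640.23 | $27,228.54
5 | $27,228.54 | $299.51 | $8,640.23 | $18,887.82
6 | $18,887.82 | $207.76 | $8,640.23 | $10,455.35
7 | $10,455.35 | $115.00 | $8,640.23 | $1,930.12
8 | $1,930.12 | $21.23 | $1,951.35 | $0.00
Total paid: $46,112.54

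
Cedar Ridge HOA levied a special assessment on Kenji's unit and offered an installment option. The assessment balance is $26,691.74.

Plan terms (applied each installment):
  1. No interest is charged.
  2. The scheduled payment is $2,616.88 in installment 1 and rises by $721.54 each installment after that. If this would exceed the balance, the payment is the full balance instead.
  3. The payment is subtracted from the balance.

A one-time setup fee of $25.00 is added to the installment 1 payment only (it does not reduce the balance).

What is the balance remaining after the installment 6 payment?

Installment 1: opening $26,691.74; payment $2,616.88 (+ $25.00 fee); balance $24,074.86
Installment 2: opening $24,074.86; payment $3,338.42; balance $20,736.44
Installment 3: opening $20,736.44; payment $4,059.96; balance $16,676.48
Installment 4: opening $16,676.48; payment $4,781.50; balance $11,894.98
Installment 5: opening $11,894.98; payment $5,503.04; balance $6,391.94
Installment 6: opening $6,391.94; payment $6,224.58; balance $167.36

$167.36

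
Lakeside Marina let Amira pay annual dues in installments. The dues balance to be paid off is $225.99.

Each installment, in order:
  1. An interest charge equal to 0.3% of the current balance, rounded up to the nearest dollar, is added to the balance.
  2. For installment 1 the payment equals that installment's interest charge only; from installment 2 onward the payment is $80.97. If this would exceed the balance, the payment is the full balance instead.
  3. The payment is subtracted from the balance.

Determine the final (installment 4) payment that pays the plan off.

$67.05

Installment 1: opening $225.99; interest $1.00 → $226.99; payment $1.00; balance $225.99
Installment 2: opening $225.99; interest $1.00 → $226.99; payment $80.97; balance $146.02
Installment 3: opening $146.02; interest $1.00 → $147.02; payment $80.97; balance $66.05
Installment 4: opening $66.05; interest $1.00 → $67.05; payment $67.05; balance $0.00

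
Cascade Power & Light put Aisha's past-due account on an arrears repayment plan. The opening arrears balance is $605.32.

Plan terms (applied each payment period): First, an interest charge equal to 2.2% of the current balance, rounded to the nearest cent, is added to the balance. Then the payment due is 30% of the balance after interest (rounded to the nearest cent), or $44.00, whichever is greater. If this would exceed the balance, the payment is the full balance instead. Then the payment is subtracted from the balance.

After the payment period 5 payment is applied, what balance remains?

# | Opening | Interest | Payment | End bal
1 | $605.32 | $13.32 | $185.59 | $433.05
2 | $433.05 | $9.53 | $132.77 | $309.81
3 | $309.81 | $6.82 | $94.99 | $221.64
4 | $221.64 | $4.88 | $67.96 | $158.56
5 | $158.56 | $3.49 | $48.62 | $113.43

$113.43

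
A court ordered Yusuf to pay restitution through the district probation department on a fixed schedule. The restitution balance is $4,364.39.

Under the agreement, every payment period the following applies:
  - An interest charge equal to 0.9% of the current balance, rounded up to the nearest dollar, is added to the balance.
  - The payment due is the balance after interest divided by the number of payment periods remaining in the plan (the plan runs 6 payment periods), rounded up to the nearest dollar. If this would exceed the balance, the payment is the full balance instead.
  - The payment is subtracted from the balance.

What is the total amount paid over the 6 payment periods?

$4,507.39

Payment period 1: $4,364.39 +$40.00 interest = $4,404.39; pay $735.00 → $3,669.39
Payment period 2: $3,669.39 +$34.00 interest = $3,703.39; pay $741.00 → $2,962.39
Payment period 3: $2,962.39 +$27.00 interest = $2,989.39; pay $748.00 → $2,241.39
Payment period 4: $2,241.39 +$21.00 interest = $2,262.39; pay $755.00 → $1,507.39
Payment period 5: $1,507.39 +$14.00 interest = $1,521.39; pay $761.00 → $760.39
Payment period 6: $760.39 +$7.00 interest = $767.39; pay $767.39 → $0.00
Total paid: $4,507.39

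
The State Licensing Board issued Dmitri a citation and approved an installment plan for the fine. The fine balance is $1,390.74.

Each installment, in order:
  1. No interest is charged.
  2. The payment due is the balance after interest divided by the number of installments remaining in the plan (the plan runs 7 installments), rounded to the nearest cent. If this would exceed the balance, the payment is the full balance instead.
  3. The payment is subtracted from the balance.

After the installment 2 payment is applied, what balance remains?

$993.38

Installment 1: opening $1,390.74; payment $198.68; balance $1,192.06
Installment 2: opening $1,192.06; payment $198.68; balance $993.38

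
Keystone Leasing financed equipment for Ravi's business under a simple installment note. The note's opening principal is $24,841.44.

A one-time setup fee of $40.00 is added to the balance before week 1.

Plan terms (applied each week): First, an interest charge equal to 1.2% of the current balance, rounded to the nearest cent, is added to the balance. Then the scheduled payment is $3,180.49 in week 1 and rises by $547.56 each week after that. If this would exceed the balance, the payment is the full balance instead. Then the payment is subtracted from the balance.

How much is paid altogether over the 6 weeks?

# | Opening | Interest | Payment | End bal
1 | $24,881.44 | $298.58 | $3,180.49 | $21,999.53
2 | $21,999.53 | $263.99 | $3,728.05 | $18,535.47
3 | $18,535.47 | $222.43 | $4,275.61 | $14,482.29
4 | $14,482.29 | $173.79 | $4,823.17 | $9,832.91
5 | $9,832.91 | $117.99 | $5,370.73 | $4,580.17
6 | $4,580.17 | $54.96 | $4,635.13 | $0.00
Total paid: $26,013.18

$26,013.18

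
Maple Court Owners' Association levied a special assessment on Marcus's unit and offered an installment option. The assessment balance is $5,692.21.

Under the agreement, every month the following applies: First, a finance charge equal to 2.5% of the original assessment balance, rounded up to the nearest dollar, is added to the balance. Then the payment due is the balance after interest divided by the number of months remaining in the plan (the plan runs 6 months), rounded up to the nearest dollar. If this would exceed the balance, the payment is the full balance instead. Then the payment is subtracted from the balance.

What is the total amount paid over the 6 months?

$6,550.21

Month 1: opening $5,692.21; interest $143.00 → $5,835.21; payment $973.00; balance $4,862.21
Month 2: opening $4,862.21; interest $143.00 → $5,005.21; payment $1,002.00; balance $4,003.21
Month 3: opening $4,003.21; interest $143.00 → $4,146.21; payment $1,037.00; balance $3,109.21
Month 4: opening $3,109.21; interest $143.00 → $3,252.21; payment $1,085.00; balance $2,167.21
Month 5: opening $2,167.21; interest $143.00 → $2,310.21; payment $1,156.00; balance $1,154.21
Month 6: opening $1,154.21; interest $143.00 → $1,297.21; payment $1,297.21; balance $0.00
Total paid: $6,550.21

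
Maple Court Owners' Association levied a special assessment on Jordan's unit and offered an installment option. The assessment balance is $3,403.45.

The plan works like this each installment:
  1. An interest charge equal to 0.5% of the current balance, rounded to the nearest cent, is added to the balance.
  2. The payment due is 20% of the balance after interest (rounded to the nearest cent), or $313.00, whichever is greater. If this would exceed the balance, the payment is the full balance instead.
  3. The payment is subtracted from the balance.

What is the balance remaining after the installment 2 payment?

$2,200.05

# | Opening | Interest | Payment | End bal
1 | $3,403.45 | $17.02 | $684.09 | $2,736.38
2 | $2,736.38 | $13.68 | $550.01 | $2,200.05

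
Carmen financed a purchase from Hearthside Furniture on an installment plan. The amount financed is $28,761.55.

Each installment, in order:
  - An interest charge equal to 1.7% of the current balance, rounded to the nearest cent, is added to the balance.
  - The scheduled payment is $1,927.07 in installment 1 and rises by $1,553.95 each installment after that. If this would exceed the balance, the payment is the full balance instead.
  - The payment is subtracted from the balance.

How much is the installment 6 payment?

Installment 1: $28,761.55 +$488.95 interest = $29,250.50; pay $1,927.07 → $27,323.43
Installment 2: $27,323.43 +$464.50 interest = $27,787.93; pay $3,481.02 → $24,306.91
Installment 3: $24,306.91 +$413.22 interest = $24,720.13; pay $5,034.97 → $19,685.16
Installment 4: $19,685.16 +$334.65 interest = $20,019.81; pay $6,588.92 → $13,430.89
Installment 5: $13,430.89 +$228.33 interest = $13,659.22; pay $8,142.87 → $5,516.35
Installment 6: $5,516.35 +$93.78 interest = $5,610.13; pay $5,610.13 → $0.00

$5,610.13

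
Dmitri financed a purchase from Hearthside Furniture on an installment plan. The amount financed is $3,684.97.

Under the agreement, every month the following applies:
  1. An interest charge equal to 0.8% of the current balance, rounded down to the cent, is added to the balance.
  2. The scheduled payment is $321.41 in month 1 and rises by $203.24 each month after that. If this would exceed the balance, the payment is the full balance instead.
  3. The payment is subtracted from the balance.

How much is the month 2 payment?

# | Opening | Interest | Payment | End bal
1 | $3,684.97 | $29.47 | $321.41 | $3,393.03
2 | $3,393.03 | $27.14 | $524.65 | $2,895.52

$524.65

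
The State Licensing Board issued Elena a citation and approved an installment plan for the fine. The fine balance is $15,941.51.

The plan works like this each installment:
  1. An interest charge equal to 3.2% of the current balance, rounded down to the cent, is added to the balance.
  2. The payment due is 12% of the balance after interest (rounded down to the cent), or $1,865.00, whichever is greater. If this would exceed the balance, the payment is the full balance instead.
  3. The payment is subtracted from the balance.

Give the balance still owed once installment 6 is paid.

# | Opening | Interest | Payment | End bal
1 | $15,941.51 | $510.12 | $1,974.19 | $14,477.44
2 | $14,477.44 | $463.27 | $1,865.00 | $13,075.71
3 | $13,075.71 | $418.42 | $1,865.00 | $11,629.13
4 | $11,629.13 | $372.13 | $1,865.00 | $10,136.26
5 | $10,136.26 | $324.36 | $1,865.00 | $8,595.62
6 | $8,595.62 | $275.05 | $1,865.00 | $7,005.67

$7,005.67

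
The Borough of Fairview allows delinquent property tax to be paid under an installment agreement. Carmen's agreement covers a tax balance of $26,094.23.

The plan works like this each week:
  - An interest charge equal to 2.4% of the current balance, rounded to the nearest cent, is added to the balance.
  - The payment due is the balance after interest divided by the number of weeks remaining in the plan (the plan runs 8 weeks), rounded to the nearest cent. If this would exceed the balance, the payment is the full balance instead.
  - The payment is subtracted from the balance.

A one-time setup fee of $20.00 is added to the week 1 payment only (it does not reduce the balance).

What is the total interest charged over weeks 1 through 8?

$2,981.82

Week 1: $26,094.23 +$626.26 interest = $26,720.49; pay $3,340.06 (+ $20.00 fee) → $23,380.43
Week 2: $23,380.43 +$561.13 interest = $23,941.56; pay $3,420.22 → $20,521.34
Week 3: $20,521.34 +$492.51 interest = $21,013.85; pay $3,502.31 → $17,511.54
Week 4: $17,511.54 +$420.28 interest = $17,931.82; pay $3,586.36 → $14,345.46
Week 5: $14,345.46 +$344.29 interest = $14,689.75; pay $3,672.44 → $11,017.31
Week 6: $11,017.31 +$264.42 interest = $11,281.73; pay $3,760.58 → $7,521.15
Week 7: $7,521.15 +$180.51 interest = $7,701.66; pay $3,850.83 → $3,850.83
Week 8: $3,850.83 +$92.42 interest = $3,943.25; pay $3,943.25 → $0.00
Total interest: $626.26 + $561.13 + $492.51 + $420.28 + $344.29 + $264.42 + $180.51 + $92.42 = $2,981.82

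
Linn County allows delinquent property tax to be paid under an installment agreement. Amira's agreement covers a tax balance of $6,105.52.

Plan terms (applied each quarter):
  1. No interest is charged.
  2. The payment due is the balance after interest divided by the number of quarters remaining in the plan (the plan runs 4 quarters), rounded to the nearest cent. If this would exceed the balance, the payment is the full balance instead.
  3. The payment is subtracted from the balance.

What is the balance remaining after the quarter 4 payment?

$0.00

# | Opening | Payment | End bal
1 | $6,105.52 | $1,526.38 | $4,579.14
2 | $4,579.14 | $1,526.38 | $3,052.76
3 | $3,052.76 | $1,526.38 | $1,526.38
4 | $1,526.38 | $1,526.38 | $0.00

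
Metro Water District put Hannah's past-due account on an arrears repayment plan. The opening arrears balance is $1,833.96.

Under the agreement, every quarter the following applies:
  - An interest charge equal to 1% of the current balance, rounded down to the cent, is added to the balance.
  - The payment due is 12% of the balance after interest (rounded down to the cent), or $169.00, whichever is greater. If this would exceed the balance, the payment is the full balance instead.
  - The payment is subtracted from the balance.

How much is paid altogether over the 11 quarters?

Quarter 1: $1,833.96 +$18.33 interest = $1,852.29; pay $222.27 → $1,630.02
Quarter 2: $1,630.02 +$16.30 interest = $1,646.32; pay $197.55 → $1,448.77
Quarter 3: $1,448.77 +$14.48 interest = $1,463.25; pay $175.59 → $1,287.66
Quarter 4: $1,287.66 +$12.87 interest = $1,300.53; pay $169.00 → $1,131.53
Quarter 5: $1,131.53 +$11.31 interest = $1,142.84; pay $169.00 → $973.84
Quarter 6: $973.84 +$9.73 interest = $983.57; pay $169.00 → $814.57
Quarter 7: $814.57 +$8.14 interest = $822.71; pay $169.00 → $653.71
Quarter 8: $653.71 +$6.53 interest = $660.24; pay $169.00 → $491.24
Quarter 9: $491.24 +$4.91 interest = $496.15; pay $169.00 → $327.15
Quarter 10: $327.15 +$3.27 interest = $330.42; pay $169.00 → $161.42
Quarter 11: $161.42 +$1.61 interest = $163.03; pay $163.03 → $0.00
Total paid: $1,941.44

$1,941.44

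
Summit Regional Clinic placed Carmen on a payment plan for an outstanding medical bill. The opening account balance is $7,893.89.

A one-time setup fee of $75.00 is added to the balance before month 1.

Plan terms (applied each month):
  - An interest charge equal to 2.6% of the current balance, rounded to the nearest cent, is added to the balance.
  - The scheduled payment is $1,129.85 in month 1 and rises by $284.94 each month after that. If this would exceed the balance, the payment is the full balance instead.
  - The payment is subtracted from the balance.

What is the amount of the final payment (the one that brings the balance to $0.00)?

$189.74

Month 1: opening $7,968.89; interest $207.19 → $8,176.08; payment $1,129.85; balance $7,046.23
Month 2: opening $7,046.23; interest $183.20 → $7,229.43; payment $1,414.79; balance $5,814.64
Month 3: opening $5,814.64; interest $151.18 → $5,965.82; payment $1,699.73; balance $4,266.09
Month 4: opening $4,266.09; interest $110.92 → $4,377.01; payment $1,984.67; balance $2,392.34
Month 5: opening $2,392.34; interest $62.20 → $2,454.54; payment $2,269.61; balance $184.93
Month 6: opening $184.93; interest $4.81 → $189.74; payment $189.74; balance $0.00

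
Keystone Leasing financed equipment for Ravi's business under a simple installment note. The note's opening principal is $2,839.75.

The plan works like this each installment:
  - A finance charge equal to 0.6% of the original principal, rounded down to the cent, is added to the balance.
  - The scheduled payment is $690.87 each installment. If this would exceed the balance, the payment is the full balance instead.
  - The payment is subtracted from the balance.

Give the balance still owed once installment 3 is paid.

$818.23

Installment 1: opening $2,839.75; interest $17.03 → $2,856.78; payment $690.87; balance $2,165.91
Installment 2: opening $2,165.91; interest $17.03 → $2,182.94; payment $690.87; balance $1,492.07
Installment 3: opening $1,492.07; interest $17.03 → $1,509.10; payment $690.87; balance $818.23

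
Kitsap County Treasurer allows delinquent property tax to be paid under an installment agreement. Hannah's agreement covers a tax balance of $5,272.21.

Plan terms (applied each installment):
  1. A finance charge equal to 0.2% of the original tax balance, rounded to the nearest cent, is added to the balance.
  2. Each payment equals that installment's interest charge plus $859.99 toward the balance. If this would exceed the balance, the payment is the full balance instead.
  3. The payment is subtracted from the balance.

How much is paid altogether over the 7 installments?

Installment 1: $5,272.21 +$10.54 interest = $5,282.75; pay $870.53 → $4,412.22
Installment 2: $4,412.22 +$10.54 interest = $4,422.76; pay $870.53 → $3,552.23
Installment 3: $3,552.23 +$10.54 interest = $3,562.77; pay $870.53 → $2,692.24
Installment 4: $2,692.24 +$10.54 interest = $2,702.78; pay $870.53 → $1,832.25
Installment 5: $1,832.25 +$10.54 interest = $1,842.79; pay $870.53 → $972.26
Installment 6: $972.26 +$10.54 interest = $982.80; pay $870.53 → $112.27
Installment 7: $112.27 +$10.54 interest = $122.81; pay $122.81 → $0.00
Total paid: $5,345.99

$5,345.99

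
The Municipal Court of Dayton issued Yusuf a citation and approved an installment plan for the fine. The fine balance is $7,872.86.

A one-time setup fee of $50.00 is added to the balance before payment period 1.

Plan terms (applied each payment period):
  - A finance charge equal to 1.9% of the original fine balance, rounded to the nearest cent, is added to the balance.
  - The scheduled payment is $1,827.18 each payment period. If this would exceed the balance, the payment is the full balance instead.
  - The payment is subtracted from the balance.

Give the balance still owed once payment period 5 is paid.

$0.00

Payment period 1: opening $7,922.86; interest $149.58 → $8,072.44; payment $1,827.18; balance $6,245.26
Payment period 2: opening $6,245.26; interest $149.58 → $6,394.84; payment $1,827.18; balance $4,567.66
Payment period 3: opening $4,567.66; interest $149.58 → $4,717.24; payment $1,827.18; balance $2,890.06
Payment period 4: opening $2,890.06; interest $149.58 → $3,039.64; payment $1,827.18; balance $1,212.46
Payment period 5: opening $1,212.46; interest $149.58 → $1,362.04; payment $1,362.04; balance $0.00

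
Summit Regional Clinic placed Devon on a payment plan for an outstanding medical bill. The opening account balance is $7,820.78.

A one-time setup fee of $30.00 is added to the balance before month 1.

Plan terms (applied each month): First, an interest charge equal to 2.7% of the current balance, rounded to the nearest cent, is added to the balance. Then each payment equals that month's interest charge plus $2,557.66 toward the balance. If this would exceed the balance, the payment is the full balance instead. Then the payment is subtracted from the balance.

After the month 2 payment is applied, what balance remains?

Month 1: $7,850.78 +$211.97 interest = $8,062.75; pay $2,769.63 → $5,293.12
Month 2: $5,293.12 +$142.91 interest = $5,436.03; pay $2,700.57 → $2,735.46

$2,735.46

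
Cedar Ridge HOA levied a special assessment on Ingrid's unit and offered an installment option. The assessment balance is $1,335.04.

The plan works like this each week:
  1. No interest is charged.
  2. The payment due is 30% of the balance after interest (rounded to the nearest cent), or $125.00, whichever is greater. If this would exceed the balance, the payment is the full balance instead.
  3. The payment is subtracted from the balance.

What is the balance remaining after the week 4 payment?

# | Opening | Payment | End bal
1 | $1,335.04 | $400.51 | $934.53
2 | $934.53 | $280.36 | $654.17
3 | $654.17 | $196.25 | $457.92
4 | $457.92 | $137.38 | $320.54

$320.54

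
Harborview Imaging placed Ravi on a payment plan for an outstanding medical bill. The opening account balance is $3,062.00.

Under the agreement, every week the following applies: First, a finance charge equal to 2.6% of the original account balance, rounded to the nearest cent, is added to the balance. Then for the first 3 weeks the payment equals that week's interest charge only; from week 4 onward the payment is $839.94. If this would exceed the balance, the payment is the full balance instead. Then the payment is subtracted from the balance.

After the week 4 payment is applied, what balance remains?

# | Opening | Interest | Payment | End bal
1 | $3,062.00 | $79.61 | $79.61 | $3,062.00
2 | $3,062.00 | $79.61 | $79.61 | $3,062.00
3 | $3,062.00 | $79.61 | $79.61 | $3,062.00
4 | $3,062.00 | $79.61 | $839.94 | $2,301.67

$2,301.67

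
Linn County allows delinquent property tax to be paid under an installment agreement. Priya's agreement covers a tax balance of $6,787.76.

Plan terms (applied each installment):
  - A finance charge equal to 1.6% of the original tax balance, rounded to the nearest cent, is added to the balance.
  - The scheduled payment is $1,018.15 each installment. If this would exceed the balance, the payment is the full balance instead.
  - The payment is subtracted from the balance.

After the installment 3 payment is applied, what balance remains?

$4,059.11

Installment 1: opening $6,787.76; interest $108.60 → $6,896.36; payment $1,018.15; balance $5,878.21
Installment 2: opening $5,878.21; interest $108.60 → $5,986.81; payment $1,018.15; balance $4,968.66
Installment 3: opening $4,968.66; interest $108.60 → $5,077.26; payment $1,018.15; balance $4,059.11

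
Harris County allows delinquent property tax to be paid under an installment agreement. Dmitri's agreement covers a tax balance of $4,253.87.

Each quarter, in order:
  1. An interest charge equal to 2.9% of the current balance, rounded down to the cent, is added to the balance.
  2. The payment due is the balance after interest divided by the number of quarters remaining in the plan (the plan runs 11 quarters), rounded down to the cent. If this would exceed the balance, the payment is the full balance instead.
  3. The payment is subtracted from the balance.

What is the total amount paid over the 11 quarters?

$5,070.43

Quarter 1: opening $4,253.87; interest $123.36 → $4,377.23; payment $397.93; balance $3,979.30
Quarter 2: opening $3,979.30; interest $115.39 → $4,094.69; payment $409.46; balance $3,685.23
Quarter 3: opening $3,685.23; interest $106.87 → $3,792.10; payment $421.34; balance $3,370.76
Quarter 4: opening $3,370.76; interest $97.75 → $3,468.51; payment $433.56; balance $3,034.95
Quarter 5: opening $3,034.95; interest $88.01 → $3,122.96; payment $446.13; balance $2,676.83
Quarter 6: opening $2,676.83; interest $77.62 → $2,754.45; payment $459.07; balance $2,295.38
Quarter 7: opening $2,295.38; interest $66.56 → $2,361.94; payment $472.38; balance $1,889.56
Quarter 8: opening $1,889.56; interest $54.79 → $1,944.35; payment $486.08; balance $1,458.27
Quarter 9: opening $1,458.27; interest $42.28 → $1,500.55; payment $500.18; balance $1,000.37
Quarter 10: opening $1,000.37; interest $29.01 → $1,029.38; payment $514.69; balance $514.69
Quarter 11: opening $514.69; interest $14.92 → $529.61; payment $529.61; balance $0.00
Total paid: $5,070.43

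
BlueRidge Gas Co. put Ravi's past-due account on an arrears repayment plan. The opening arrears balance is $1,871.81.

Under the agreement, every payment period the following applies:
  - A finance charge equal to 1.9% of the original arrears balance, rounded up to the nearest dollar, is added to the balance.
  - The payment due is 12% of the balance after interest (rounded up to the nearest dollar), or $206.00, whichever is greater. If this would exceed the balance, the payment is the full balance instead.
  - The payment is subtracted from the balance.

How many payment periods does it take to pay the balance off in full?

11

# | Opening | Interest | Payment | End bal
1 | $1,871.81 | $36.00 | $229.00 | $1,678.81
2 | $1,678.81 | $36.00 | $206.00 | $1,508.81
3 | $1,508.81 | $36.00 | $206.00 | $1,338.81
4 | $1,338.81 | $36.00 | $206.00 | $1,168.81
5 | $1,168.81 | $36.00 | $206.00 | $998.81
6 | $998.81 | $36.00 | $206.00 | $828.81
7 | $828.81 | $36.00 | $206.00 | $658.81
8 | $658.81 | $36.00 | $206.00 | $488.81
9 | $488.81 | $36.00 | $206.00 | $318.81
10 | $318.81 | $36.00 | $206.00 | $148.81
11 | $148.81 | $36.00 | $184.81 | $0.00
Balance reaches $0.00 in payment period 11.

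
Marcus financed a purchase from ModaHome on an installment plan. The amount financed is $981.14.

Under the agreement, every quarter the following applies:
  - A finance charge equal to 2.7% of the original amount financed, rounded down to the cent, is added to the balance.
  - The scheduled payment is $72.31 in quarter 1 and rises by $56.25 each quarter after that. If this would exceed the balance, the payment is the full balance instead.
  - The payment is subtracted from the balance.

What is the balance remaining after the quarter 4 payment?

Quarter 1: $981.14 +$26.49 interest = $1,007.63; pay $72.31 → $935.32
Quarter 2: $935.32 +$26.49 interest = $961.81; pay $128.56 → $833.25
Quarter 3: $833.25 +$26.49 interest = $859.74; pay $184.81 → $674.93
Quarter 4: $674.93 +$26.49 interest = $701.42; pay $241.06 → $460.36

$460.36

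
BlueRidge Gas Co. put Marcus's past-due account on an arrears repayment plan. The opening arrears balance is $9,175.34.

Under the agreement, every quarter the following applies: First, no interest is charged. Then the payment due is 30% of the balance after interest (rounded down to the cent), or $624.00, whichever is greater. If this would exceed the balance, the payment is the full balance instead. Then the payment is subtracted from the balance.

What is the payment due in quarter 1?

$2,752.60

Quarter 1: $9,175.34 − $2,752.60 → $6,422.74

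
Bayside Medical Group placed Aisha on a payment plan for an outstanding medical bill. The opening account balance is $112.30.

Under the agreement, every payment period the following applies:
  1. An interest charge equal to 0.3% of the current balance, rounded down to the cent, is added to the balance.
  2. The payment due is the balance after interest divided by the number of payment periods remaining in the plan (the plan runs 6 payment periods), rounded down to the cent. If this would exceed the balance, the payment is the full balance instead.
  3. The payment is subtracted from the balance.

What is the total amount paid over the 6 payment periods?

Payment period 1: opening $112.30; interest $0.33 → $112.63; payment $18.77; balance $93.86
Payment period 2: opening $93.86; interest $0.28 → $94.14; payment $18.82; balance $75.32
Payment period 3: opening $75.32; interest $0.22 → $75.54; payment $18.88; balance $56.66
Payment period 4: opening $56.66; interest $0.16 → $56.82; payment $18.94; balance $37.88
Payment period 5: opening $37.88; interest $0.11 → $37.99; payment $18.99; balance $19.00
Payment period 6: opening $19.00; interest $0.05 → $19.05; payment $19.05; balance $0.00
Total paid: $113.45

$113.45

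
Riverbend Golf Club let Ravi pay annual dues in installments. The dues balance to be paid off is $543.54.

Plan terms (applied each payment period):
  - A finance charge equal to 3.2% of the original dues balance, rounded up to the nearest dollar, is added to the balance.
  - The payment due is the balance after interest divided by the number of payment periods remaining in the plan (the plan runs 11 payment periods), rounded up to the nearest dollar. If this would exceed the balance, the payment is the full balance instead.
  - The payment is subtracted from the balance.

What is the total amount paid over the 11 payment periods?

$741.54

Payment period 1: opening $543.54; interest $18.00 → $561.54; payment $52.00; balance $509.54
Payment period 2: opening $509.54; interest $18.00 → $527.54; payment $53.00; balance $474.54
Payment period 3: opening $474.54; interest $18.00 → $492.54; payment $55.00; balance $437.54
Payment period 4: opening $437.54; interest $18.00 → $455.54; payment $57.00; balance $398.54
Payment period 5: opening $398.54; interest $18.00 → $416.54; payment $60.00; balance $356.54
Payment period 6: opening $356.54; interest $18.00 → $374.54; payment $63.00; balance $311.54
Payment period 7: opening $311.54; interest $18.00 → $329.54; payment $66.00; balance $263.54
Payment period 8: opening $263.54; interest $18.00 → $281.54; payment $71.00; balance $210.54
Payment period 9: opening $210.54; interest $18.00 → $228.54; payment $77.00; balance $151.54
Payment period 10: opening $151.54; interest $18.00 → $169.54; payment $85.00; balance $84.54
Payment period 11: opening $84.54; interest $18.00 → $102.54; payment $102.54; balance $0.00
Total paid: $741.54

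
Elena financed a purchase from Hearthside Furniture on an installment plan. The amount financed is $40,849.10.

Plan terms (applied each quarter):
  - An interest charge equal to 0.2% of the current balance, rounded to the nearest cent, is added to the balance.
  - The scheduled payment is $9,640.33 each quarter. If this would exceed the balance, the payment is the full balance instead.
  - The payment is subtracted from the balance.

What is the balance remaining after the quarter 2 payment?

# | Opening | Interest | Payment | End bal
1 | $40,849.10 | $81.70 | $9,640.33 | $31,290.47
2 | $31,290.47 | $62.58 | $9,640.33 | $21,712.72

$21,712.72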